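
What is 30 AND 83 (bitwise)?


0b11110 & 0b1010011 = 0b10010 = 18

18


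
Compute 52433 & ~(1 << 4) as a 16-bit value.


52433 & ~(1 << 4) = 52417

52417


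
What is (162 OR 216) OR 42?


Step 1: 162 | 216 = 250
Step 2: 250 | 42 = 250

250


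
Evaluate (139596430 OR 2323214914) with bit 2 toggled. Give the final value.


Step 1: 139596430 | 2323214914 = 2323346126
Step 2: 2323346126 ^ (1 << 2) = 2323346126 ^ 4 = 2323346122

2323346122


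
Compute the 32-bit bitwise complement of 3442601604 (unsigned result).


~0b11001101001100011110111010000100 = 0b110010110011100001000101111011 = 852365691 (32-bit unsigned)

852365691


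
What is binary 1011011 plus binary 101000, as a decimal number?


1011011 + 101000 = 10000011 = 131

131


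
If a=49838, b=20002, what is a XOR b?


49838 ^ 20002 = 35980

35980


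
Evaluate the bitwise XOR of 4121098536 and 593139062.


0b11110101101000101111100100101000 ^ 0b100011010110101001010101110110 = 0b11010110111110000110110001011110 = 3606604894

3606604894


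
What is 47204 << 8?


0b1011100001100100 << 8 = 0b101110000110010000000000 = 12084224

12084224


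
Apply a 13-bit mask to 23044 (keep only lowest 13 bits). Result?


23044 & 8191 = 6660

6660


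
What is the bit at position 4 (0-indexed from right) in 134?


0b10000110, position 4 = 0

0


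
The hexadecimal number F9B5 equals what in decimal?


F9B5 hex = 63925 decimal

63925


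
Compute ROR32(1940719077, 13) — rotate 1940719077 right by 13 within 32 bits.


Rotate 0b1110011101011010000010111100101 right by 13 (32-bit) = 0b101111001010111001110101101000 = 791387496

791387496


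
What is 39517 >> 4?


0b1001101001011101 >> 4 = 0b100110100101 = 2469

2469


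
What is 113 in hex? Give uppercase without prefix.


113 = 71 hex

71


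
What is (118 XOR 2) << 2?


Step 1: 118 ^ 2 = 116
Step 2: 116 << 2 = 464

464


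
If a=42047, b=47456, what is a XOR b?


42047 ^ 47456 = 7519

7519


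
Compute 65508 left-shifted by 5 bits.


0b1111111111100100 << 5 = 0b111111111110010000000 = 2096256

2096256


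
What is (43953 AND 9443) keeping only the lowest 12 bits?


Step 1: 43953 & 9443 = 8353
Step 2: 8353 & 4095 = 161

161


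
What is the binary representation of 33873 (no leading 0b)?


33873 = 1000010001010001 in binary

1000010001010001


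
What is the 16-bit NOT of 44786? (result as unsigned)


~0b1010111011110010 = 0b101000100001101 = 20749 (16-bit unsigned)

20749


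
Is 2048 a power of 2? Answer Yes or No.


0b100000000000. Only one bit set => Yes

Yes


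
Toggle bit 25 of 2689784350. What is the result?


2689784350 ^ (1 << 25) = 2689784350 ^ 33554432 = 2723338782

2723338782


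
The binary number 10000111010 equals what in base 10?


10000111010 in decimal = 1082

1082


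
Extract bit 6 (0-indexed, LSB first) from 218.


0b11011010, position 6 = 1

1


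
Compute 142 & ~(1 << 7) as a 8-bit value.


142 & ~(1 << 7) = 14

14


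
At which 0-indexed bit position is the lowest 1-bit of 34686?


0b1000011101111110. Lowest set bit at position 1

1


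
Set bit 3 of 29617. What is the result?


29617 | (1 << 3) = 29617 | 8 = 29625

29625


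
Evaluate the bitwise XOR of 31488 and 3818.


0b111101100000000 ^ 0b111011101010 = 0b111010111101010 = 30186

30186


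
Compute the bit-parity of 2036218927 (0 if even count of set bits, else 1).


0b1111001010111100011110000101111 has 19 ones => parity 1

1


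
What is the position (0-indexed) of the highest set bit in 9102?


0b10001110001110. Highest set bit at position 13

13


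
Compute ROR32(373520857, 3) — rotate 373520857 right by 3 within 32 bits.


Rotate 0b10110010000110111100111011001 right by 3 (32-bit) = 0b100010110010000110111100111011 = 583561019

583561019


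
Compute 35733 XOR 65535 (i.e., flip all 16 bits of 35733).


35733 ^ 65535 = 29802

29802


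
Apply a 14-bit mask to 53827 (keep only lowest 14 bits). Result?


53827 & 16383 = 4675

4675


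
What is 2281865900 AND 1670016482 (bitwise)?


0b10001000000000101000001010101100 & 0b1100011100010100110110111100010 = 0b100000000010100000 = 131232

131232


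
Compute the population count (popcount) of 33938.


0b1000010010010010 has 5 set bits

5


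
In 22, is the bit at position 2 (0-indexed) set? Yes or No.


0b10110, bit 2 = 1. Yes

Yes


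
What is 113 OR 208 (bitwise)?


0b1110001 | 0b11010000 = 0b11110001 = 241

241


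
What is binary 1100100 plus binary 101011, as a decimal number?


1100100 + 101011 = 10001111 = 143

143


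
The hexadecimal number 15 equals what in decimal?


15 hex = 21 decimal

21


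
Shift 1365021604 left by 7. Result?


0b1010001010111001001001110100100 << 7 = 0b10100010101110010010011101001000000000 = 174722765312

174722765312


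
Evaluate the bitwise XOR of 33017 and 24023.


0b1000000011111001 ^ 0b101110111010111 = 0b1101110100101110 = 56622

56622


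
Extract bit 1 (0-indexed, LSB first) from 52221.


0b1100101111111101, position 1 = 0

0


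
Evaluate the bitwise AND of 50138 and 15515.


0b1100001111011010 & 0b11110010011011 = 0b10011010 = 154

154


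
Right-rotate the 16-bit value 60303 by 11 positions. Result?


Rotate 0b1110101110001111 right by 11 (16-bit) = 0b111000111111101 = 29181

29181


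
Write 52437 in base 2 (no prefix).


52437 = 1100110011010101 in binary

1100110011010101


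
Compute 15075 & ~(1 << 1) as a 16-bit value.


15075 & ~(1 << 1) = 15073

15073


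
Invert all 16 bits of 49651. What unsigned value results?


49651 ^ 65535 = 15884

15884


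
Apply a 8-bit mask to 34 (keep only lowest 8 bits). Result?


34 & 255 = 34

34


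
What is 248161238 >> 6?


0b1110110010101010001111010110 >> 6 = 0b1110110010101010001111 = 3877519

3877519


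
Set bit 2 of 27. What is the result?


27 | (1 << 2) = 27 | 4 = 31

31


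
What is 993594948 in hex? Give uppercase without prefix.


993594948 = 3B390E44 hex

3B390E44


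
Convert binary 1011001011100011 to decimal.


1011001011100011 in decimal = 45795

45795


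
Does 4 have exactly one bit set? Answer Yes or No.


0b100. Only one bit set => Yes

Yes


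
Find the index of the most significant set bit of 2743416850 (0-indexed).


0b10100011100001010011100000010010. Highest set bit at position 31

31


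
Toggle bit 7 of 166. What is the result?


166 ^ (1 << 7) = 166 ^ 128 = 38

38


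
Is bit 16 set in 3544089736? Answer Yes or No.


0b11010011001111101000010010001000, bit 16 = 0. No

No


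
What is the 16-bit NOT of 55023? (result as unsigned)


~0b1101011011101111 = 0b10100100010000 = 10512 (16-bit unsigned)

10512


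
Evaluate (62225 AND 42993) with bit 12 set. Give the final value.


Step 1: 62225 & 42993 = 41745
Step 2: 41745 | (1 << 12) = 41745 | 4096 = 45841

45841


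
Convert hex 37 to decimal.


37 hex = 55 decimal

55


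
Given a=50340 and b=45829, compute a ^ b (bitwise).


50340 ^ 45829 = 30625

30625


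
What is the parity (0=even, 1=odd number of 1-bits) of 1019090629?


0b111100101111100001011011000101 has 17 ones => parity 1

1


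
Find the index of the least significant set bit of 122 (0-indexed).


0b1111010. Lowest set bit at position 1

1


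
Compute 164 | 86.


0b10100100 | 0b1010110 = 0b11110110 = 246

246


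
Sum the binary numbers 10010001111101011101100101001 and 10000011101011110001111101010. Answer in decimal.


10010001111101011101100101001 + 10000011101011110001111101010 = 100010101101001001111100010011 = 582262547

582262547


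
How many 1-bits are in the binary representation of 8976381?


0b100010001111011111111101 has 16 set bits

16


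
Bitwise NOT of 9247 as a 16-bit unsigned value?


~0b10010000011111 = 0b1101101111100000 = 56288 (16-bit unsigned)

56288


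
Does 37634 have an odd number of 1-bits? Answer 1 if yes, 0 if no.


0b1001001100000010 has 5 ones => parity 1

1


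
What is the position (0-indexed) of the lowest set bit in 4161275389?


0b11111000000010000000010111111101. Lowest set bit at position 0

0


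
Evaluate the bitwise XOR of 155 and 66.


0b10011011 ^ 0b1000010 = 0b11011001 = 217

217


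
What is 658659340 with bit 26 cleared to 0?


658659340 & ~(1 << 26) = 591550476

591550476


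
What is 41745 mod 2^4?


41745 & 15 = 1

1


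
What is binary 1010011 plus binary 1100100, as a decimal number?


1010011 + 1100100 = 10110111 = 183

183


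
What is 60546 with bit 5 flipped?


60546 ^ (1 << 5) = 60546 ^ 32 = 60578

60578


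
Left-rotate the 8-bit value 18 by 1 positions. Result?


Rotate 0b10010 left by 1 (8-bit) = 0b100100 = 36

36


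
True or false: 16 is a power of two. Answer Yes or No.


0b10000. Only one bit set => Yes

Yes


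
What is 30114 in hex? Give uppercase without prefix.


30114 = 75A2 hex

75A2


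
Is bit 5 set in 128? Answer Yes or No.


0b10000000, bit 5 = 0. No

No


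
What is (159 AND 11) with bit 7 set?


Step 1: 159 & 11 = 11
Step 2: 11 | (1 << 7) = 11 | 128 = 139

139


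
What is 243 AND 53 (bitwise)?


0b11110011 & 0b110101 = 0b110001 = 49

49


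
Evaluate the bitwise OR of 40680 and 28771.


0b1001111011101000 | 0b111000001100011 = 0b1111111011101011 = 65259

65259


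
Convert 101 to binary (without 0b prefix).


101 = 1100101 in binary

1100101


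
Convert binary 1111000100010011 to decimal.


1111000100010011 in decimal = 61715

61715


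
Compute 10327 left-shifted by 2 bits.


0b10100001010111 << 2 = 0b1010000101011100 = 41308

41308


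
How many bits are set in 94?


0b1011110 has 5 set bits

5


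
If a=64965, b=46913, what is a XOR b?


64965 ^ 46913 = 19076

19076


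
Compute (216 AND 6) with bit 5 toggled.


Step 1: 216 & 6 = 0
Step 2: 0 ^ (1 << 5) = 0 ^ 32 = 32

32


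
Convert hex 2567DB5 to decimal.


2567DB5 hex = 39222709 decimal

39222709


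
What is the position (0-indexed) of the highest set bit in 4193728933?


0b11111001111101110011100110100101. Highest set bit at position 31

31


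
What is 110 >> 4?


0b1101110 >> 4 = 0b110 = 6

6


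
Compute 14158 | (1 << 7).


14158 | (1 << 7) = 14158 | 128 = 14286

14286


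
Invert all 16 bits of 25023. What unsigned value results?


25023 ^ 65535 = 40512

40512


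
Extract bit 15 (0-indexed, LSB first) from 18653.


0b100100011011101, position 15 = 0

0


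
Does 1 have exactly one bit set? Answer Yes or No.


0b1. Only one bit set => Yes

Yes


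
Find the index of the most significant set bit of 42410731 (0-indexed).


0b10100001110010001011101011. Highest set bit at position 25

25


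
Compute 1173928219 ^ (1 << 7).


1173928219 ^ (1 << 7) = 1173928219 ^ 128 = 1173928347

1173928347


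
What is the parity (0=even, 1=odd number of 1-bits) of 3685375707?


0b11011011101010100101111011011011 has 21 ones => parity 1

1


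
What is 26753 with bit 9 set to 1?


26753 | (1 << 9) = 26753 | 512 = 27265

27265


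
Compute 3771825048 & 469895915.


0b11100000110100010111101110011000 & 0b11100000000100000101011101011 = 0b101010001000 = 2696

2696


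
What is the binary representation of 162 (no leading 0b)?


162 = 10100010 in binary

10100010


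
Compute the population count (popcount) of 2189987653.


0b10000010100010001000111101000101 has 12 set bits

12


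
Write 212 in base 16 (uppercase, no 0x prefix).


212 = D4 hex

D4


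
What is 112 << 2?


0b1110000 << 2 = 0b111000000 = 448

448


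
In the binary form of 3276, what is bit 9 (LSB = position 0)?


0b110011001100, position 9 = 0

0


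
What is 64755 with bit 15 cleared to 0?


64755 & ~(1 << 15) = 31987

31987


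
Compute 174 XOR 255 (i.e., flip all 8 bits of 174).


174 ^ 255 = 81

81


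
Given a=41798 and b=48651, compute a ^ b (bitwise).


41798 ^ 48651 = 7501

7501


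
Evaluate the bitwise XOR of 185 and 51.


0b10111001 ^ 0b110011 = 0b10001010 = 138

138


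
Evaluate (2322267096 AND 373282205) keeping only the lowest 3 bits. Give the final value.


Step 1: 2322267096 & 373282205 = 36360600
Step 2: 36360600 & 7 = 0

0


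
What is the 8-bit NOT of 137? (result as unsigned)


~0b10001001 = 0b1110110 = 118 (8-bit unsigned)

118


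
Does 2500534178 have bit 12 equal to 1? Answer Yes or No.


0b10010101000010110001111110100010, bit 12 = 1. Yes

Yes


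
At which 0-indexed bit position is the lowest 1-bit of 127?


0b1111111. Lowest set bit at position 0

0


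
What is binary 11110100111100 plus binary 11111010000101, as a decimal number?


11110100111100 + 11111010000101 = 111101111000001 = 31681

31681


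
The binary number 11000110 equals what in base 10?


11000110 in decimal = 198

198


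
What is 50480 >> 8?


0b1100010100110000 >> 8 = 0b11000101 = 197

197


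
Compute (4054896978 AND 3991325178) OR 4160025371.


Step 1: 4054896978 & 3991325178 = 3785408850
Step 2: 3785408850 | 4160025371 = 4160025435

4160025435


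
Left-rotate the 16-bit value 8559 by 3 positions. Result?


Rotate 0b10000101101111 left by 3 (16-bit) = 0b101101111001 = 2937

2937


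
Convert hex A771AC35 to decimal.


A771AC35 hex = 2809244725 decimal

2809244725


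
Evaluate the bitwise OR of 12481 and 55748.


0b11000011000001 | 0b1101100111000100 = 0b1111100111000101 = 63941

63941


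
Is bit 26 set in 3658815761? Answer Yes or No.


0b11011010000101010001100100010001, bit 26 = 0. No

No


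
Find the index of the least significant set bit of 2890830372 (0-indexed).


0b10101100010011101001001000100100. Lowest set bit at position 2

2


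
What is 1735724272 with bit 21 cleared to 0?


1735724272 & ~(1 << 21) = 1733627120

1733627120


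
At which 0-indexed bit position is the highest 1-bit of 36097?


0b1000110100000001. Highest set bit at position 15

15


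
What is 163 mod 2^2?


163 & 3 = 3

3


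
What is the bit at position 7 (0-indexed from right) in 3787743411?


0b11100001110001000110000010110011, position 7 = 1

1


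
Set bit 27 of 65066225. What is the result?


65066225 | (1 << 27) = 65066225 | 134217728 = 199283953

199283953


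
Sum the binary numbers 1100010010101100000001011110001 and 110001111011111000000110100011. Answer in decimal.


1100010010101100000001011110001 + 110001111011111000000110100011 = 10010100010001011000010010010100 = 2487583892

2487583892


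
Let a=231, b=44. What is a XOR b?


231 ^ 44 = 203

203


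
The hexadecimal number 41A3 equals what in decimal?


41A3 hex = 16803 decimal

16803


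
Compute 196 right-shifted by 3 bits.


0b11000100 >> 3 = 0b11000 = 24

24


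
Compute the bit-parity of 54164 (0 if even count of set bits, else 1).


0b1101001110010100 has 8 ones => parity 0

0


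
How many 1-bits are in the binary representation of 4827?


0b1001011011011 has 8 set bits

8


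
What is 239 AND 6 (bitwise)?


0b11101111 & 0b110 = 0b110 = 6

6


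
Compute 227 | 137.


0b11100011 | 0b10001001 = 0b11101011 = 235

235


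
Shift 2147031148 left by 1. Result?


0b1111111111110010001100001101100 << 1 = 0b11111111111100100011000011011000 = 4294062296

4294062296


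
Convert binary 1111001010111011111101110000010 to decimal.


1111001010111011111101110000010 in decimal = 2036202370

2036202370


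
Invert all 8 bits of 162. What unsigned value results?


162 ^ 255 = 93

93


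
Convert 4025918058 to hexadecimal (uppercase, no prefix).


4025918058 = EFF6A26A hex

EFF6A26A


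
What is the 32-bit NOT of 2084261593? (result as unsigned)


~0b1111100001110110100111011011001 = 0b10000011110001001011000100100110 = 2210705702 (32-bit unsigned)

2210705702


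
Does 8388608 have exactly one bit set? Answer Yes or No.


0b100000000000000000000000. Only one bit set => Yes

Yes


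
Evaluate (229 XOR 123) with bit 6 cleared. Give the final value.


Step 1: 229 ^ 123 = 158
Step 2: 158 & ~(1 << 6) = 158

158


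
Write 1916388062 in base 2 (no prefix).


1916388062 = 1110010001110011100001011011110 in binary

1110010001110011100001011011110


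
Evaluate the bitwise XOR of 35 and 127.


0b100011 ^ 0b1111111 = 0b1011100 = 92

92


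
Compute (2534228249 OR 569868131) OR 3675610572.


Step 1: 2534228249 | 569868131 = 3086974843
Step 2: 3086974843 | 3675610572 = 4294934527

4294934527


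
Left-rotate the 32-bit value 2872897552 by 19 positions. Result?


Rotate 0b10101011001111001111000000010000 left by 19 (32-bit) = 0b10000000100001010101100111100111 = 2156222951

2156222951


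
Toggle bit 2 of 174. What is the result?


174 ^ (1 << 2) = 174 ^ 4 = 170

170


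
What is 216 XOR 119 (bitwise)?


0b11011000 ^ 0b1110111 = 0b10101111 = 175

175


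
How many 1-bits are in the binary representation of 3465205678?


0b11001110100010101101011110101110 has 19 set bits

19


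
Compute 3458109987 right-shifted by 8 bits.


0b11001110000111101001001000100011 >> 8 = 0b110011100001111010010010 = 13508242

13508242


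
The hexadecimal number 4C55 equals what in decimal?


4C55 hex = 19541 decimal

19541


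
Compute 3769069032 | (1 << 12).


3769069032 | (1 << 12) = 3769069032 | 4096 = 3769073128

3769073128


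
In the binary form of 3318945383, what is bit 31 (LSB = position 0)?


0b11000101110100110001011001100111, position 31 = 1

1


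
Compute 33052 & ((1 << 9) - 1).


33052 & 511 = 284

284


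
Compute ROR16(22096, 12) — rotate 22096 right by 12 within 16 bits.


Rotate 0b101011001010000 right by 12 (16-bit) = 0b110010100000101 = 25861

25861


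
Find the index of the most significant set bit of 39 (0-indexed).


0b100111. Highest set bit at position 5

5


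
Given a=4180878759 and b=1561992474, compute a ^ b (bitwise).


4180878759 ^ 1561992474 = 2754164925

2754164925


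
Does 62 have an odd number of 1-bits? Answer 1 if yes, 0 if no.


0b111110 has 5 ones => parity 1

1


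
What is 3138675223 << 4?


0b10111011000101000110001000010111 << 4 = 0b101110110001010001100010000101110000 = 50218803568

50218803568


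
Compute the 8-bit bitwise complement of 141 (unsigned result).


~0b10001101 = 0b1110010 = 114 (8-bit unsigned)

114


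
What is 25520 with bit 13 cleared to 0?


25520 & ~(1 << 13) = 17328

17328


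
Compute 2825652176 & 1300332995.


0b10101000011011000000011111010000 & 0b1001101100000011000000111000011 = 0b1000000000000000000111000000 = 134218176

134218176


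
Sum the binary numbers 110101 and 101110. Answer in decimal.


110101 + 101110 = 1100011 = 99

99


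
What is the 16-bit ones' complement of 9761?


9761 ^ 65535 = 55774

55774


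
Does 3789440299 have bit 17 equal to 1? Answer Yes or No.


0b11100001110111100100010100101011, bit 17 = 1. Yes

Yes


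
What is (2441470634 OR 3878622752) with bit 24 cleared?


Step 1: 2441470634 | 3878622752 = 4155504298
Step 2: 4155504298 & ~(1 << 24) = 4138727082

4138727082


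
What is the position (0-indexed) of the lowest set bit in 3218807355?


0b10111111110110110001101000111011. Lowest set bit at position 0

0


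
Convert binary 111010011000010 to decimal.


111010011000010 in decimal = 29890

29890


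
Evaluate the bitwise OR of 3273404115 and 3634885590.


0b11000011000111000010111011010011 | 0b11011000101001111111001111010110 = 0b11011011101111111111111111010111 = 3686793175

3686793175


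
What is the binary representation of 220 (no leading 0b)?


220 = 11011100 in binary

11011100


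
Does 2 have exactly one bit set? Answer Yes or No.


0b10. Only one bit set => Yes

Yes


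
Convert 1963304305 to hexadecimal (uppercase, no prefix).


1963304305 = 7505A571 hex

7505A571


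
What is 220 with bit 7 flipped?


220 ^ (1 << 7) = 220 ^ 128 = 92

92


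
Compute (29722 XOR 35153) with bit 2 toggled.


Step 1: 29722 ^ 35153 = 64843
Step 2: 64843 ^ (1 << 2) = 64843 ^ 4 = 64847

64847


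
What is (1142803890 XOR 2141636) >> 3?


Step 1: 1142803890 ^ 2141636 = 1144873078
Step 2: 1144873078 >> 3 = 143109134

143109134


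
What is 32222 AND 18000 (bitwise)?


0b111110111011110 & 0b100011001010000 = 0b100010001010000 = 17488

17488


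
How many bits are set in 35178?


0b1000100101101010 has 7 set bits

7


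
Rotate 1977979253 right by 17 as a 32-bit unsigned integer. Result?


Rotate 0b1110101111001011001000101110101 right by 17 (32-bit) = 0b11001000101110101011101011110010 = 3367680754

3367680754


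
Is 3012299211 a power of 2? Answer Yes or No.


0b10110011100011000000100111001011. Multiple bits set => No

No


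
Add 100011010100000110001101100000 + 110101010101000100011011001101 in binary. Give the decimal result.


100011010100000110001101100000 + 110101010101000100011011001101 = 1011000101001001010101000101101 = 1487186477

1487186477


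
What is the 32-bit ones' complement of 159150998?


159150998 ^ 4294967295 = 4135816297

4135816297


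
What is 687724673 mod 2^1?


687724673 & 1 = 1

1


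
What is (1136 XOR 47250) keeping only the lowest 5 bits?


Step 1: 1136 ^ 47250 = 48354
Step 2: 48354 & 31 = 2

2


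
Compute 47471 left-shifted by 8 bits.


0b1011100101101111 << 8 = 0b101110010110111100000000 = 12152576

12152576


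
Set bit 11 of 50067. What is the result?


50067 | (1 << 11) = 50067 | 2048 = 52115

52115


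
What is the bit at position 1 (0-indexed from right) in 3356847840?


0b11001000000101010110111011100000, position 1 = 0

0


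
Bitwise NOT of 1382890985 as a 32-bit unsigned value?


~0b1010010011011010011110111101001 = 0b10101101100100101100001000010110 = 2912076310 (32-bit unsigned)

2912076310


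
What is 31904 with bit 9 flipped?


31904 ^ (1 << 9) = 31904 ^ 512 = 32416

32416


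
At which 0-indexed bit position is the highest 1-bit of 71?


0b1000111. Highest set bit at position 6

6


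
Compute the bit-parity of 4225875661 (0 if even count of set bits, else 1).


0b11111011111000011011111011001101 has 22 ones => parity 0

0


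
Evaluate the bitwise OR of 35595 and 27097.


0b1000101100001011 | 0b110100111011001 = 0b1110101111011011 = 60379

60379


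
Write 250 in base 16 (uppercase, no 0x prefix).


250 = FA hex

FA


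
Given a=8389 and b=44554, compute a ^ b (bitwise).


8389 ^ 44554 = 36559

36559


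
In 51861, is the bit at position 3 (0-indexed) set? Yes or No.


0b1100101010010101, bit 3 = 0. No

No


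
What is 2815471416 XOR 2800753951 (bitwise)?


0b10100111110100001010111100111000 ^ 0b10100110111100000001110100011111 = 0b1001000001011001000100111 = 18919975

18919975


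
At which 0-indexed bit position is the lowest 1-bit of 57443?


0b1110000001100011. Lowest set bit at position 0

0


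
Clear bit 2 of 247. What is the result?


247 & ~(1 << 2) = 243

243


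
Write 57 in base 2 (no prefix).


57 = 111001 in binary

111001


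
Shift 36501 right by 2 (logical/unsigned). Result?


0b1000111010010101 >> 2 = 0b10001110100101 = 9125

9125


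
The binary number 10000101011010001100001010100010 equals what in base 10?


10000101011010001100001010100010 in decimal = 2238235298

2238235298


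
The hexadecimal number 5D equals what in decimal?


5D hex = 93 decimal

93


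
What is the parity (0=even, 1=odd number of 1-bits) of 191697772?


0b1011011011010001001101101100 has 15 ones => parity 1

1


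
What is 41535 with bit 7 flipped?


41535 ^ (1 << 7) = 41535 ^ 128 = 41663

41663


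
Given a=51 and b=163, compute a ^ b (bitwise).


51 ^ 163 = 144

144


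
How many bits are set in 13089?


0b11001100100001 has 6 set bits

6


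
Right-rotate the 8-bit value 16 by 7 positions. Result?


Rotate 0b10000 right by 7 (8-bit) = 0b100000 = 32

32


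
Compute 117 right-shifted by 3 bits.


0b1110101 >> 3 = 0b1110 = 14

14


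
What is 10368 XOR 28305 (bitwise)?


0b10100010000000 ^ 0b110111010010001 = 0b100011000010001 = 17937

17937


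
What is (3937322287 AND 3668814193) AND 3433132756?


Step 1: 3937322287 & 3668814193 = 3400302881
Step 2: 3400302881 & 3433132756 = 3365928960

3365928960


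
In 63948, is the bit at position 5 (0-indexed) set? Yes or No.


0b1111100111001100, bit 5 = 0. No

No


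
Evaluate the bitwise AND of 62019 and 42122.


0b1111001001000011 & 0b1010010010001010 = 0b1010000000000010 = 40962

40962


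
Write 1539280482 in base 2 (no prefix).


1539280482 = 1011011101111111000111001100010 in binary

1011011101111111000111001100010


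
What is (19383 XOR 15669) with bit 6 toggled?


Step 1: 19383 ^ 15669 = 30338
Step 2: 30338 ^ (1 << 6) = 30338 ^ 64 = 30402

30402


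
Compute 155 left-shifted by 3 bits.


0b10011011 << 3 = 0b10011011000 = 1240

1240


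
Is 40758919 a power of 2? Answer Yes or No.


0b10011011011110111010000111. Multiple bits set => No

No


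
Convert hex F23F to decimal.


F23F hex = 62015 decimal

62015


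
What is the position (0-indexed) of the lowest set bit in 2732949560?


0b10100010111001011000000000111000. Lowest set bit at position 3

3


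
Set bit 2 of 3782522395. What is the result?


3782522395 | (1 << 2) = 3782522395 | 4 = 3782522399

3782522399


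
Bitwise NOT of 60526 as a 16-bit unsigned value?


~0b1110110001101110 = 0b1001110010001 = 5009 (16-bit unsigned)

5009


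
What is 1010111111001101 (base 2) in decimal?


1010111111001101 in decimal = 45005

45005


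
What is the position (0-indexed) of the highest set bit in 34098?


0b1000010100110010. Highest set bit at position 15

15


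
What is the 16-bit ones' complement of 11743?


11743 ^ 65535 = 53792

53792


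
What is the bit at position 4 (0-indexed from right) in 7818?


0b1111010001010, position 4 = 0

0


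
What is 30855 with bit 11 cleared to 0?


30855 & ~(1 << 11) = 28807

28807


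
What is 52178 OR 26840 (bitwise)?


0b1100101111010010 | 0b110100011011000 = 0b1110101111011010 = 60378

60378


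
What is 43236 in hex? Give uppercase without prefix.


43236 = A8E4 hex

A8E4


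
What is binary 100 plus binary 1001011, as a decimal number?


100 + 1001011 = 1001111 = 79

79


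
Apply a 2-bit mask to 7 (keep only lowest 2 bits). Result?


7 & 3 = 3

3


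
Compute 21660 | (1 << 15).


21660 | (1 << 15) = 21660 | 32768 = 54428

54428


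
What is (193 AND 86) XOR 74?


Step 1: 193 & 86 = 64
Step 2: 64 ^ 74 = 10

10


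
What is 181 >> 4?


0b10110101 >> 4 = 0b1011 = 11

11


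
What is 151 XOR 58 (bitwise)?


0b10010111 ^ 0b111010 = 0b10101101 = 173

173


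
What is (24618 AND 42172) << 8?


Step 1: 24618 & 42172 = 8232
Step 2: 8232 << 8 = 2107392

2107392


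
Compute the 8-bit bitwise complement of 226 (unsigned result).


~0b11100010 = 0b11101 = 29 (8-bit unsigned)

29


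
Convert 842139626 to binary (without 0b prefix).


842139626 = 110010001100100000011111101010 in binary

110010001100100000011111101010


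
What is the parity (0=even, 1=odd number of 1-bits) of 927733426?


0b110111010011000001011010110010 has 15 ones => parity 1

1


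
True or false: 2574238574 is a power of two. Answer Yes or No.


0b10011001011011111100001101101110. Multiple bits set => No

No


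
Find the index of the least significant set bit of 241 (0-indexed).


0b11110001. Lowest set bit at position 0

0


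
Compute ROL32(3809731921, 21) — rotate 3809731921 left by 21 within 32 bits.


Rotate 0b11100011000100111110010101010001 left by 21 (32-bit) = 0b10101010001111000110001001111100 = 2856084092

2856084092


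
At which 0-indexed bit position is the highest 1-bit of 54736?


0b1101010111010000. Highest set bit at position 15

15


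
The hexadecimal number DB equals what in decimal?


DB hex = 219 decimal

219


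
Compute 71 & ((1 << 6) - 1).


71 & 63 = 7

7


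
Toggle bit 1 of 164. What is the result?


164 ^ (1 << 1) = 164 ^ 2 = 166

166


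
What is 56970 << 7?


0b1101111010001010 << 7 = 0b11011110100010100000000 = 7292160

7292160


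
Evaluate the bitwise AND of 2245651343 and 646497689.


0b10000101110110011110101110001111 & 0b100110100010001100010110011001 = 0b100100010001100000110001001 = 76071305

76071305


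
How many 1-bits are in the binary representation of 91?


0b1011011 has 5 set bits

5


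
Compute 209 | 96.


0b11010001 | 0b1100000 = 0b11110001 = 241

241


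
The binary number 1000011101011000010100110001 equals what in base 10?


1000011101011000010100110001 in decimal = 141919537

141919537


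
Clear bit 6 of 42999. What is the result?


42999 & ~(1 << 6) = 42935

42935


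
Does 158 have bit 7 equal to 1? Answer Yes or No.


0b10011110, bit 7 = 1. Yes

Yes


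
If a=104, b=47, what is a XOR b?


104 ^ 47 = 71

71


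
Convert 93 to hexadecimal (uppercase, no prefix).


93 = 5D hex

5D


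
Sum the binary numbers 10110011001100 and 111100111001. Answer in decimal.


10110011001100 + 111100111001 = 11110000000101 = 15365

15365


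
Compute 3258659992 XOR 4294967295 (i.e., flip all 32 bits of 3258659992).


3258659992 ^ 4294967295 = 1036307303

1036307303


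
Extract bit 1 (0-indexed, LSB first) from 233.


0b11101001, position 1 = 0

0


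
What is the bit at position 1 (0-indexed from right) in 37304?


0b1001000110111000, position 1 = 0

0


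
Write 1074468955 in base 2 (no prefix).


1074468955 = 1000000000010110001100001011011 in binary

1000000000010110001100001011011


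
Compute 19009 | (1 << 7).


19009 | (1 << 7) = 19009 | 128 = 19137

19137


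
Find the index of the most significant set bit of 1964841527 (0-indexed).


0b1110101000111010001101000110111. Highest set bit at position 30

30


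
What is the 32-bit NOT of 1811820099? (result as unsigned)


~0b1101011111111100010111001000011 = 0b10010100000000011101000110111100 = 2483147196 (32-bit unsigned)

2483147196


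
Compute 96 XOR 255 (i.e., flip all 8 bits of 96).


96 ^ 255 = 159

159


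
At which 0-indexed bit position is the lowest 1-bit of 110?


0b1101110. Lowest set bit at position 1

1


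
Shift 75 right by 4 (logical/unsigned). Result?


0b1001011 >> 4 = 0b100 = 4

4


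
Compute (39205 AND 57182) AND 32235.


Step 1: 39205 & 57182 = 39172
Step 2: 39172 & 32235 = 6400

6400


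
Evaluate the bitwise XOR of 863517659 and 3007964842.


0b110011011110000011101111011011 ^ 0b10110011010010011110011010101010 = 0b10000000001100011101110101110001 = 2150751601

2150751601


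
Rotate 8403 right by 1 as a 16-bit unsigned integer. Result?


Rotate 0b10000011010011 right by 1 (16-bit) = 0b1001000001101001 = 36969

36969


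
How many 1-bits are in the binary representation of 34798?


0b1000011111101110 has 10 set bits

10


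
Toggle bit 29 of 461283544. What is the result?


461283544 ^ (1 << 29) = 461283544 ^ 536870912 = 998154456

998154456


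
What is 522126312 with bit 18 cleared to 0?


522126312 & ~(1 << 18) = 521864168

521864168


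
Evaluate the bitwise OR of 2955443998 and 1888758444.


0b10110000001010000111111100011110 | 0b1110000100101000010101010101100 = 0b11110000101111000111111110111110 = 4038885310

4038885310


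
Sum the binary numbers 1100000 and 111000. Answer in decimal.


1100000 + 111000 = 10011000 = 152

152


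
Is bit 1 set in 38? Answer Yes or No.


0b100110, bit 1 = 1. Yes

Yes


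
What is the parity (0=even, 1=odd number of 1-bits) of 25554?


0b110001111010010 has 8 ones => parity 0

0


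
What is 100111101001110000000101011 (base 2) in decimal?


100111101001110000000101011 in decimal = 83157035

83157035


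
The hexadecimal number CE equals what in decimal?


CE hex = 206 decimal

206


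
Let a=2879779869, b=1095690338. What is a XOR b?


2879779869 ^ 1095690338 = 3941276799

3941276799


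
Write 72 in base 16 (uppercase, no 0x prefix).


72 = 48 hex

48


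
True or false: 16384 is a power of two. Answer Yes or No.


0b100000000000000. Only one bit set => Yes

Yes


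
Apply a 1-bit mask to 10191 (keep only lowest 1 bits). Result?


10191 & 1 = 1

1


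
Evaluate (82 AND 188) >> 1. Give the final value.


Step 1: 82 & 188 = 16
Step 2: 16 >> 1 = 8

8


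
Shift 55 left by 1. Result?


0b110111 << 1 = 0b1101110 = 110

110


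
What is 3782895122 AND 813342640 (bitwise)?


0b11100001011110100110011000010010 & 0b110000011110101001111110110000 = 0b100000011110100000011000010000 = 544867856

544867856


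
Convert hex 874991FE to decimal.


874991FE hex = 2269745662 decimal

2269745662


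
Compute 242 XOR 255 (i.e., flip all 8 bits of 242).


242 ^ 255 = 13

13


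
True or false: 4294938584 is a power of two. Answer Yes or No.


0b11111111111111111000111111011000. Multiple bits set => No

No


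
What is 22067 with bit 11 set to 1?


22067 | (1 << 11) = 22067 | 2048 = 24115

24115


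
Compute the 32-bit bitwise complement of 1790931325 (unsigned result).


~0b1101010101111110111000101111101 = 0b10010101010000001000111010000010 = 2504035970 (32-bit unsigned)

2504035970


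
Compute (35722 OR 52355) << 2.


Step 1: 35722 | 52355 = 53131
Step 2: 53131 << 2 = 212524

212524


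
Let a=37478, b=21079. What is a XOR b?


37478 ^ 21079 = 49201

49201


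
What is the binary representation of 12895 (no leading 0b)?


12895 = 11001001011111 in binary

11001001011111


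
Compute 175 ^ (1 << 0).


175 ^ (1 << 0) = 175 ^ 1 = 174

174


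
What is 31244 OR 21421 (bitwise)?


0b111101000001100 | 0b101001110101101 = 0b111101110101101 = 31661

31661


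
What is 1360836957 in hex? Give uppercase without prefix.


1360836957 = 511CB95D hex

511CB95D


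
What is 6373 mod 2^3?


6373 & 7 = 5

5


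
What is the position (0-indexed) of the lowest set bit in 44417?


0b1010110110000001. Lowest set bit at position 0

0


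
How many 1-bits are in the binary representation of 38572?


0b1001011010101100 has 8 set bits

8


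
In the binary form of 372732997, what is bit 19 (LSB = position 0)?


0b10110001101110111010001000101, position 19 = 0

0


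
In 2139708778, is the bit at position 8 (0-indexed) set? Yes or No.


0b1111111100010010101110101101010, bit 8 = 1. Yes

Yes


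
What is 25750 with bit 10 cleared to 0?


25750 & ~(1 << 10) = 24726

24726


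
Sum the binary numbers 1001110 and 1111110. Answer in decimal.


1001110 + 1111110 = 11001100 = 204

204


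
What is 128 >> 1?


0b10000000 >> 1 = 0b1000000 = 64

64


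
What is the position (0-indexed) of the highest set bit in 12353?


0b11000001000001. Highest set bit at position 13

13


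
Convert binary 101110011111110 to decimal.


101110011111110 in decimal = 23806

23806


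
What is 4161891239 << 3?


0b11111000000100010110101110100111 << 3 = 0b11111000000100010110101110100111000 = 33295129912

33295129912


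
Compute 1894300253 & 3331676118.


0b1110000111010001011101001011101 & 0b11000110100101010101011111010110 = 0b1000000100000000001001001010100 = 1082135124

1082135124


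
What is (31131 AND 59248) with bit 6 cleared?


Step 1: 31131 & 59248 = 24848
Step 2: 24848 & ~(1 << 6) = 24848

24848


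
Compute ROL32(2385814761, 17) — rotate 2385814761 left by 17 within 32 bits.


Rotate 0b10001110001101001010010011101001 left by 17 (32-bit) = 0b1001001110100110001110001101001 = 1238572137

1238572137


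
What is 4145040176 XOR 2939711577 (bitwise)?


0b11110111000100000100101100110000 ^ 0b10101111001110000111000001011001 = 0b1011000001010000011101101101001 = 1479031657

1479031657


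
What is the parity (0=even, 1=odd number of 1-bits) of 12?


0b1100 has 2 ones => parity 0

0


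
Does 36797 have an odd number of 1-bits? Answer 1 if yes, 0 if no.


0b1000111110111101 has 11 ones => parity 1

1


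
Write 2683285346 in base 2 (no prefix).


2683285346 = 10011111111011111010111101100010 in binary

10011111111011111010111101100010


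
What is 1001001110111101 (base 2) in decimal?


1001001110111101 in decimal = 37821

37821


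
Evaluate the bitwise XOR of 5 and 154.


0b101 ^ 0b10011010 = 0b10011111 = 159

159


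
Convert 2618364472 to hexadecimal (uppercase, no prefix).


2618364472 = 9C111238 hex

9C111238


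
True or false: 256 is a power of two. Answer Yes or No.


0b100000000. Only one bit set => Yes

Yes


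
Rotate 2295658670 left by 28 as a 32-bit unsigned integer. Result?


Rotate 0b10001000110101001111100010101110 left by 28 (32-bit) = 0b11101000100011010100111110001010 = 3901575050

3901575050


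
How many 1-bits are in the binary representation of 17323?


0b100001110101011 has 8 set bits

8


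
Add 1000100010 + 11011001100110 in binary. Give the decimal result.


1000100010 + 11011001100110 = 11100010001000 = 14472

14472


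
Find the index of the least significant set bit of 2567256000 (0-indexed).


0b10011001000001010011011111000000. Lowest set bit at position 6

6


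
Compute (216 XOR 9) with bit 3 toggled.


Step 1: 216 ^ 9 = 209
Step 2: 209 ^ (1 << 3) = 209 ^ 8 = 217

217


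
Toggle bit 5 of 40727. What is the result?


40727 ^ (1 << 5) = 40727 ^ 32 = 40759

40759


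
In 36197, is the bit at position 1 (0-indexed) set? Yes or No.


0b1000110101100101, bit 1 = 0. No

No


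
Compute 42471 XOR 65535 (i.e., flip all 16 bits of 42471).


42471 ^ 65535 = 23064

23064


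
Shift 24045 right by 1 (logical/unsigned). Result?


0b101110111101101 >> 1 = 0b10111011110110 = 12022

12022


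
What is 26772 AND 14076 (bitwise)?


0b110100010010100 & 0b11011011111100 = 0b10000010010100 = 8340

8340


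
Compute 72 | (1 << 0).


72 | (1 << 0) = 72 | 1 = 73

73


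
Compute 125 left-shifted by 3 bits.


0b1111101 << 3 = 0b1111101000 = 1000

1000


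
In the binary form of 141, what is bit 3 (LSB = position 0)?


0b10001101, position 3 = 1

1


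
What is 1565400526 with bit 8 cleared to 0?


1565400526 & ~(1 << 8) = 1565400270

1565400270


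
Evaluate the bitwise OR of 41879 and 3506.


0b1010001110010111 | 0b110110110010 = 0b1010111110110111 = 44983

44983


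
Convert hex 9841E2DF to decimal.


9841E2DF hex = 2554454751 decimal

2554454751
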